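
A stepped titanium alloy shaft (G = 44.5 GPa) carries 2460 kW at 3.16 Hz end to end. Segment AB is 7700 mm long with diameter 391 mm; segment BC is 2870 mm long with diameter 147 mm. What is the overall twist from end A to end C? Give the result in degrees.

ω = 2π·3.16 = 19.85 rad/s, so T = P/ω = 2460×10³ / 19.85 = 123900 N·m.
J_AB = π(0.391)⁴/32 = 2.29×10^-3 m⁴; J_BC = π(0.147)⁴/32 = 4.58×10^-5 m⁴.
θ = (T/G)·Σ L_i/J_i = (123900/44.5×10⁹)·(7.70/2.29×10^-3 + 2.87/4.58×10^-5) = 0.1837 rad.

10.5°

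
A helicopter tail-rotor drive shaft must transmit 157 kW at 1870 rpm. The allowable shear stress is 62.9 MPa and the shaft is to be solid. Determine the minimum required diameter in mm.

ω = 2π·1870/60 = 195.8 rad/s, so T = P/ω = 157×10³ / 195.8 = 801.7 N·m.
For a solid shaft τ_max = 16T/(πd³), so d = (16T/(π τ_allow))^(1/3) = (16·801.7/(π·6.29×10^7))^(1/3) = 0.04019 m.

40.2 mm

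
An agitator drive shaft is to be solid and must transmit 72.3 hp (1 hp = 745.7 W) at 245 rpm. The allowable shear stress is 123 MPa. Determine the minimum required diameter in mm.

44.3 mm

ω = 2π·245/60 = 25.66 rad/s, so T = P/ω = 72.3×745.7 / 25.66 = 2101 N·m.
For a solid shaft τ_max = 16T/(πd³), so d = (16T/(π τ_allow))^(1/3) = (16·2101/(π·1.23×10^8))^(1/3) = 0.04431 m.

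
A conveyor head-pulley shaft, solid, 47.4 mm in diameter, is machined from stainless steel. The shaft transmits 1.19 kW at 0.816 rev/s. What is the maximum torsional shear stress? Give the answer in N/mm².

11.1 N/mm²

ω = 2π·0.816 = 5.127 rad/s, so T = P/ω = 1.19×10³ / 5.127 = 232.1 N·m.
J = πd⁴/32 = π(0.0474)⁴/32 = 4.956×10^-7 m⁴.
τ_max = T·r/J = 232.1 × 0.0237 / 4.956×10^-7 = 1.110×10^7 Pa.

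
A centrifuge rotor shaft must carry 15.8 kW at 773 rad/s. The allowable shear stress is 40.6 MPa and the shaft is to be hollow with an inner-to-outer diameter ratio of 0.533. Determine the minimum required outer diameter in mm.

14.1 mm

ω = 773 rad/s, so T = P/ω = 15.8×10³ / 773.0 = 20.44 N·m.
For a hollow shaft with d_i/d_o = 0.533: τ_max = 16T/(π d_o³ (1−k⁴)), so d_o = [16T/(π τ_allow (1−k⁴))]^(1/3) = [16·20.44/(π·4.06×10^7·0.9193)]^(1/3) = 0.01408 m.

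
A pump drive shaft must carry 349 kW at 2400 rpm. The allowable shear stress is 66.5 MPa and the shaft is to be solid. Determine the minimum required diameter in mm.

ω = 2π·2400/60 = 251.3 rad/s, so T = P/ω = 349×10³ / 251.3 = 1389 N·m.
For a solid shaft τ_max = 16T/(πd³), so d = (16T/(π τ_allow))^(1/3) = (16·1389/(π·6.65×10^7))^(1/3) = 0.04738 m.

47.4 mm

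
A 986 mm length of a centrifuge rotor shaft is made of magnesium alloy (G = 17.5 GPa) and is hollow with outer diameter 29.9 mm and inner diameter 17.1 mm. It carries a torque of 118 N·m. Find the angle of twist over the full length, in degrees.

5.44°

J = π(d_o⁴ − d_i⁴)/32 = π(0.0299⁴ − 0.0171⁴)/32 = 7.007×10^-8 m⁴.
θ = T·L/(G·J) = 118.0 × 0.986 / (17.5×10⁹ × 7.007×10^-8) = 0.09488 rad.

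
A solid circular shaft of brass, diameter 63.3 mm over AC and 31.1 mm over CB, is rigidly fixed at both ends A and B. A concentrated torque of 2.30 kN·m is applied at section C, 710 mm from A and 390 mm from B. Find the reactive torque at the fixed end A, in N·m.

2080 N·m

Compatibility: T_A·a/J_AC = T_B·b/J_CB with T_A + T_B = T₀.
J_AC = 1.58×10^-6 m⁴, J_CB = 9.18×10^-8 m⁴, so T_A = T₀·(J_AC/a)/((J_AC/a)+(J_CB/b)) = 2079 N·m, T_B = 220.6 N·m.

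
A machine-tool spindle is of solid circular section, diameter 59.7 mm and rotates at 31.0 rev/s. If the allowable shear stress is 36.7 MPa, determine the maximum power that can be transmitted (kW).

J = πd⁴/32 = π(0.0597)⁴/32 = 1.247×10^-6 m⁴.
T_max = τ_allow·J/r = 3.67×10^7 × 1.247×10^-6 / 0.0299 = 1533 N·m.
ω = 2π·31.0 = 194.8 rad/s, so P_max = T_max·ω = 2.986×10^5 W.

299 kW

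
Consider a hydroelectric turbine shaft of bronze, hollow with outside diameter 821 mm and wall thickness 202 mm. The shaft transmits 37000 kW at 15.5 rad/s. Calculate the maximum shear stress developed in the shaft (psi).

3410 psi

ω = 15.5 rad/s, so T = P/ω = 37000×10³ / 15.50 = 2.387e6 N·m.
J = π(d_o⁴ − d_i⁴)/32 = π(0.821⁴ − 0.417⁴)/32 = 0.04164 m⁴.
τ_max = T·r/J = 2.387e6 × 0.410 / 0.04164 = 2.354×10^7 Pa.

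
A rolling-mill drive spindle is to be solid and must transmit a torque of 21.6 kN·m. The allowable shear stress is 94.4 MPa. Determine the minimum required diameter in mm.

105 mm

For a solid shaft τ_max = 16T/(πd³), so d = (16T/(π τ_allow))^(1/3) = (16·21600/(π·9.44×10^7))^(1/3) = 0.1052 m.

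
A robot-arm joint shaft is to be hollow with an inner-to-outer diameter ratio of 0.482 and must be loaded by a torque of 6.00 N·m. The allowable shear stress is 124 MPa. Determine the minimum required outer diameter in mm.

For a hollow shaft with d_i/d_o = 0.482: τ_max = 16T/(π d_o³ (1−k⁴)), so d_o = [16T/(π τ_allow (1−k⁴))]^(1/3) = [16·6.000/(π·1.24×10^8·0.9460)]^(1/3) = 0.006387 m.

6.39 mm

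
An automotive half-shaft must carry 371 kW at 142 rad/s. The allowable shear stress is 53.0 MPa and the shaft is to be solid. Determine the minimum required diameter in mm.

63.1 mm

ω = 142 rad/s, so T = P/ω = 371×10³ / 142.0 = 2613 N·m.
For a solid shaft τ_max = 16T/(πd³), so d = (16T/(π τ_allow))^(1/3) = (16·2613/(π·5.30×10^7))^(1/3) = 0.06309 m.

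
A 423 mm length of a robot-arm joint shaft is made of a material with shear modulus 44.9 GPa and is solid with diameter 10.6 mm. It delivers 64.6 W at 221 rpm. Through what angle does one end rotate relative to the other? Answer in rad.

ω = 2π·221/60 = 23.14 rad/s, so T = P/ω = 64.6 / 23.14 = 2.791 N·m.
J = πd⁴/32 = π(0.0106)⁴/32 = 1.239×10^-9 m⁴.
θ = T·L/(G·J) = 2.791 × 0.423 / (44.9×10⁹ × 1.239×10^-9) = 0.02122 rad.

0.0212 rad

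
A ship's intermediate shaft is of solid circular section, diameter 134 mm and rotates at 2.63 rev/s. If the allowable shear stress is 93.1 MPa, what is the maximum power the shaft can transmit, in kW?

727 kW

J = πd⁴/32 = π(0.134)⁴/32 = 3.165×10^-5 m⁴.
T_max = τ_allow·J/r = 9.31×10^7 × 3.165×10^-5 / 0.0670 = 43980 N·m.
ω = 2π·2.63 = 16.52 rad/s, so P_max = T_max·ω = 7.268×10^5 W.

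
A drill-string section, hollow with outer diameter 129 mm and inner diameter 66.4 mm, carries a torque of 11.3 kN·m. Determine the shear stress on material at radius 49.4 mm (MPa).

22.1 MPa

J = π(d_o⁴ − d_i⁴)/32 = π(0.129⁴ − 0.0664⁴)/32 = 2.528×10^-5 m⁴.
Shear stress varies linearly with radius: τ = T·r/J = 11300 × 0.0494 / 2.528×10^-5 = 2.208×10^7 Pa.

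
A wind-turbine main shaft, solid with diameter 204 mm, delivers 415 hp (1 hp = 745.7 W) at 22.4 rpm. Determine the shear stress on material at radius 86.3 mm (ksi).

9.71 ksi

ω = 2π·22.4/60 = 2.346 rad/s, so T = P/ω = 415×745.7 / 2.346 = 131900 N·m.
J = πd⁴/32 = π(0.204)⁴/32 = 1.700×10^-4 m⁴.
Shear stress varies linearly with radius: τ = T·r/J = 131900 × 0.0863 / 1.700×10^-4 = 6.696×10^7 Pa.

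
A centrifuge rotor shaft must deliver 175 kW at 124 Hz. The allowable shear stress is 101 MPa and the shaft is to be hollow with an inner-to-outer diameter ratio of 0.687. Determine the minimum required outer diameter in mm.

ω = 2π·124 = 779.1 rad/s, so T = P/ω = 175×10³ / 779.1 = 224.6 N·m.
For a hollow shaft with d_i/d_o = 0.687: τ_max = 16T/(π d_o³ (1−k⁴)), so d_o = [16T/(π τ_allow (1−k⁴))]^(1/3) = [16·224.6/(π·1.01×10^8·0.7772)]^(1/3) = 0.02443 m.

24.4 mm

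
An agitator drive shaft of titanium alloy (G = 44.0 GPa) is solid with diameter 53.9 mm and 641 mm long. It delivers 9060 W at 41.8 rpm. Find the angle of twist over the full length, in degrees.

2.08°

ω = 2π·41.8/60 = 4.377 rad/s, so T = P/ω = 9060 / 4.377 = 2070 N·m.
J = πd⁴/32 = π(0.0539)⁴/32 = 8.286×10^-7 m⁴.
θ = T·L/(G·J) = 2070 × 0.641 / (44.0×10⁹ × 8.286×10^-7) = 0.03639 rad.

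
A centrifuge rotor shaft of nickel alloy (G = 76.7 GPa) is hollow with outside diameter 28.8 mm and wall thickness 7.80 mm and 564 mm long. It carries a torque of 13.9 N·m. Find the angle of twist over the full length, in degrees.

J = π(d_o⁴ − d_i⁴)/32 = π(0.0288⁴ − 0.0132⁴)/32 = 6.456×10^-8 m⁴.
θ = T·L/(G·J) = 13.90 × 0.564 / (76.7×10⁹ × 6.456×10^-8) = 1.583×10^-3 rad.

0.0907°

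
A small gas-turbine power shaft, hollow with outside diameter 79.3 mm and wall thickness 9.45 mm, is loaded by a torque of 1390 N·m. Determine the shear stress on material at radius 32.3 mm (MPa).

17.4 MPa

J = π(d_o⁴ − d_i⁴)/32 = π(0.0793⁴ − 0.0604⁴)/32 = 2.576×10^-6 m⁴.
Shear stress varies linearly with radius: τ = T·r/J = 1390 × 0.0323 / 2.576×10^-6 = 1.743×10^7 Pa.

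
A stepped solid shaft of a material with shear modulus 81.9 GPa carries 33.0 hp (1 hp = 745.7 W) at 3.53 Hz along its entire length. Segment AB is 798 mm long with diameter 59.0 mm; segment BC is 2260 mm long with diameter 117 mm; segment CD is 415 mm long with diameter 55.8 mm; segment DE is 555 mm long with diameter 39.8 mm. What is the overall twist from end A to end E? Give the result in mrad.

47.2 mrad

ω = 2π·3.53 = 22.18 rad/s, so T = P/ω = 33.0×745.7 / 22.18 = 1109 N·m.
J_AB = π(0.0590)⁴/32 = 1.19×10^-6 m⁴; J_BC = π(0.117)⁴/32 = 1.84×10^-5 m⁴; J_CD = π(0.0558)⁴/32 = 9.52×10^-7 m⁴; J_DE = π(0.0398)⁴/32 = 2.46×10^-7 m⁴.
θ = (T/G)·Σ L_i/J_i = (1109/81.9×10⁹)·(0.798/1.19×10^-6 + 2.26/1.84×10^-5 + 0.415/9.52×10^-7 + 0.555/2.46×10^-7) = 0.04718 rad.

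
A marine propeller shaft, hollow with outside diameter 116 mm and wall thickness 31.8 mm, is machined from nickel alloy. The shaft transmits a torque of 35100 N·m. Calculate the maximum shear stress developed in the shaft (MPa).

J = π(d_o⁴ − d_i⁴)/32 = π(0.116⁴ − 0.0524⁴)/32 = 1.704×10^-5 m⁴.
τ_max = T·r/J = 35100 × 0.0580 / 1.704×10^-5 = 1.195×10^8 Pa.

120 MPa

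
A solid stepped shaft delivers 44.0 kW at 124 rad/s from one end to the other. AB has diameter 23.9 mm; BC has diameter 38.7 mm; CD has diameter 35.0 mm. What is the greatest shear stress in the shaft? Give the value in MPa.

ω = 124 rad/s, so T = P/ω = 44.0×10³ / 124.0 = 354.8 N·m.
Under the same torque, τ_max = 16T/(πd³) is largest where d is smallest — segment AB (d = 23.9 mm).
τ_max = 16·354.8/(π·(0.0239)³) = 1.324×10^8 Pa.

132 MPa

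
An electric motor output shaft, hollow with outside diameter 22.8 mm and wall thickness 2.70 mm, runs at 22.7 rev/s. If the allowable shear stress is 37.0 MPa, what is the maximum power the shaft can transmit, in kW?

8.12 kW

J = π(d_o⁴ − d_i⁴)/32 = π(0.0228⁴ − 0.0174⁴)/32 = 1.753×10^-8 m⁴.
T_max = τ_allow·J/r = 3.70×10^7 × 1.753×10^-8 / 0.0114 = 56.90 N·m.
ω = 2π·22.7 = 142.6 rad/s, so P_max = T_max·ω = 8115 W.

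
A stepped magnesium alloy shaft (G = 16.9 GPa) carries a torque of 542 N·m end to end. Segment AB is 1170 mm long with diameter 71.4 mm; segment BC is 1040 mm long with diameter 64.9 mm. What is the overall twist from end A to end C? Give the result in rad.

0.0339 rad

J_AB = π(0.0714)⁴/32 = 2.55×10^-6 m⁴; J_BC = π(0.0649)⁴/32 = 1.74×10^-6 m⁴.
θ = (T/G)·Σ L_i/J_i = (542.0/16.9×10⁹)·(1.17/2.55×10^-6 + 1.04/1.74×10^-6) = 0.03386 rad.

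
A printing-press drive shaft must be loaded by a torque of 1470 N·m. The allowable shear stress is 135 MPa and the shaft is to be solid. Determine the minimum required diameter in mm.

For a solid shaft τ_max = 16T/(πd³), so d = (16T/(π τ_allow))^(1/3) = (16·1470/(π·1.35×10^8))^(1/3) = 0.03813 m.

38.1 mm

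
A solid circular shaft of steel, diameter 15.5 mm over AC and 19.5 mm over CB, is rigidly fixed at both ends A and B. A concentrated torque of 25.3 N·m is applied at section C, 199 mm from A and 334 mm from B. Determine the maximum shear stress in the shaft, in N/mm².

Compatibility: T_A·a/J_AC = T_B·b/J_CB with T_A + T_B = T₀.
J_AC = 5.67×10^-9 m⁴, J_CB = 1.42×10^-8 m⁴, so T_A = T₀·(J_AC/a)/((J_AC/a)+(J_CB/b)) = 10.15 N·m, T_B = 15.15 N·m.
τ in each portion: τ_AC = 1.39×10^7 Pa, τ_CB = 1.04×10^7 Pa; maximum is in AC.
τ_max = T_AC·r/J = 10.15·0.00775/5.67×10^-9 = 1.388×10^7 Pa.

13.9 N/mm²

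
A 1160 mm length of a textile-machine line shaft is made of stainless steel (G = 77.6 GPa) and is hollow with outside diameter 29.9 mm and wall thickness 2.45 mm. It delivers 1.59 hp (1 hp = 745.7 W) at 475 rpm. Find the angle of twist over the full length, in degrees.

0.509°

ω = 2π·475/60 = 49.74 rad/s, so T = P/ω = 1.59×745.7 / 49.74 = 23.84 N·m.
J = π(d_o⁴ − d_i⁴)/32 = π(0.0299⁴ − 0.0250⁴)/32 = 4.012×10^-8 m⁴.
θ = T·L/(G·J) = 23.84 × 1.16 / (77.6×10⁹ × 4.012×10^-8) = 8.882×10^-3 rad.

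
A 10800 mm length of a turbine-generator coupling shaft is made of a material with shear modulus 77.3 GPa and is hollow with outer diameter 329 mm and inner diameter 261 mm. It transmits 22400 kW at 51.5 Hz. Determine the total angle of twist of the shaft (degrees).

ω = 2π·51.5 = 323.6 rad/s, so T = P/ω = 22400×10³ / 323.6 = 69220 N·m.
J = π(d_o⁴ − d_i⁴)/32 = π(0.329⁴ − 0.261⁴)/32 = 6.946×10^-4 m⁴.
θ = T·L/(G·J) = 69220 × 10.8 / (77.3×10⁹ × 6.946×10^-4) = 0.01392 rad.

0.798°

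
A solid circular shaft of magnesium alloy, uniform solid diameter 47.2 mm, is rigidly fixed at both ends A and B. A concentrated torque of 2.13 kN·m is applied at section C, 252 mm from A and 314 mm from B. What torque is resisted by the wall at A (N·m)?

1180 N·m

With uniform GJ and both ends fixed, compatibility θ_AC = θ_CB gives T_A·a = T_B·b, together with T_A + T_B = T₀.
T_A = T₀·b/(a+b) = 2130·314/566.0 = 1182 N·m; T_B = 948.3 N·m.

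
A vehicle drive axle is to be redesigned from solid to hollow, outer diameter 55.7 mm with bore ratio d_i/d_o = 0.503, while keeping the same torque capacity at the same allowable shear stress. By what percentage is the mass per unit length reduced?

21.9 %

Equal τ_max and T ⇒ the solid shaft needs d_s³ = d_o³(1−k⁴), so d_s = 55.7·(1−0.503⁴)^(1/3) = 54.49 mm.
Area ratio A_h/A_s = d_o²(1−k²)/d_s² = (1−k²)/(1−k⁴)^(2/3) = 0.7807.
Mass saving = 1 − 0.7807 = 21.9 %.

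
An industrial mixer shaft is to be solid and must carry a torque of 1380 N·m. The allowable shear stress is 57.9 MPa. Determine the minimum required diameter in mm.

For a solid shaft τ_max = 16T/(πd³), so d = (16T/(π τ_allow))^(1/3) = (16·1380/(π·5.79×10^7))^(1/3) = 0.04951 m.

49.5 mm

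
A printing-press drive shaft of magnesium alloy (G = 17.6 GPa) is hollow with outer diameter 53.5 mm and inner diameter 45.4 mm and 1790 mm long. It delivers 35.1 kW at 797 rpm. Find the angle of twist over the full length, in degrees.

6.33°

ω = 2π·797/60 = 83.46 rad/s, so T = P/ω = 35.1×10³ / 83.46 = 420.6 N·m.
J = π(d_o⁴ − d_i⁴)/32 = π(0.0535⁴ − 0.0454⁴)/32 = 3.872×10^-7 m⁴.
θ = T·L/(G·J) = 420.6 × 1.79 / (17.6×10⁹ × 3.872×10^-7) = 0.1105 rad.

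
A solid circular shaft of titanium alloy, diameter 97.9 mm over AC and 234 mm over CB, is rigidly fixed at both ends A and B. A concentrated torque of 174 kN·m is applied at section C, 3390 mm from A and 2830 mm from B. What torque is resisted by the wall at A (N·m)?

Compatibility: T_A·a/J_AC = T_B·b/J_CB with T_A + T_B = T₀.
J_AC = 9.02×10^-6 m⁴, J_CB = 2.94×10^-4 m⁴, so T_A = T₀·(J_AC/a)/((J_AC/a)+(J_CB/b)) = 4339 N·m, T_B = 169700 N·m.

4340 N·m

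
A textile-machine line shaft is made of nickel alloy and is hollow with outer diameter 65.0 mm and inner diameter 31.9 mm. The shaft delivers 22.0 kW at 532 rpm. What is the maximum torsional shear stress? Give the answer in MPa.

ω = 2π·532/60 = 55.71 rad/s, so T = P/ω = 22.0×10³ / 55.71 = 394.9 N·m.
J = π(d_o⁴ − d_i⁴)/32 = π(0.0650⁴ − 0.0319⁴)/32 = 1.651×10^-6 m⁴.
τ_max = T·r/J = 394.9 × 0.0325 / 1.651×10^-6 = 7.774×10^6 Pa.

7.77 MPa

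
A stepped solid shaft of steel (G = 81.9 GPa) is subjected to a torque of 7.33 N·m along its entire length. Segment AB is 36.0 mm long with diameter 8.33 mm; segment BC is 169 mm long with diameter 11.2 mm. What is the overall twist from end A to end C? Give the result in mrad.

16.6 mrad

J_AB = π(0.00833)⁴/32 = 4.73×10^-10 m⁴; J_BC = π(0.0112)⁴/32 = 1.54×10^-9 m⁴.
θ = (T/G)·Σ L_i/J_i = (7.330/81.9×10⁹)·(0.0360/4.73×10^-10 + 0.169/1.54×10^-9) = 0.01661 rad.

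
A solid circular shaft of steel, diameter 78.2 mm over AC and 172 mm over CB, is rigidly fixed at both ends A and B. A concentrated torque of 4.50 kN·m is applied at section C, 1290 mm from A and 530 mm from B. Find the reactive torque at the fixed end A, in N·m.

Compatibility: T_A·a/J_AC = T_B·b/J_CB with T_A + T_B = T₀.
J_AC = 3.67×10^-6 m⁴, J_CB = 8.59×10^-5 m⁴, so T_A = T₀·(J_AC/a)/((J_AC/a)+(J_CB/b)) = 77.63 N·m, T_B = 4422 N·m.

77.6 N·m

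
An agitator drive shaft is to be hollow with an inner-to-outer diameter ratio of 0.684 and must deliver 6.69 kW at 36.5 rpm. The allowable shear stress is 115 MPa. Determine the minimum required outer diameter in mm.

ω = 2π·36.5/60 = 3.822 rad/s, so T = P/ω = 6.69×10³ / 3.822 = 1750 N·m.
For a hollow shaft with d_i/d_o = 0.684: τ_max = 16T/(π d_o³ (1−k⁴)), so d_o = [16T/(π τ_allow (1−k⁴))]^(1/3) = [16·1750/(π·1.15×10^8·0.7811)]^(1/3) = 0.04630 m.

46.3 mm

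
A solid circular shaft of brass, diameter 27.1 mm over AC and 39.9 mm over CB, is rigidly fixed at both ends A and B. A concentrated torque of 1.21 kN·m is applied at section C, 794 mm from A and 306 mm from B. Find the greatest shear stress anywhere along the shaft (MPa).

Compatibility: T_A·a/J_AC = T_B·b/J_CB with T_A + T_B = T₀.
J_AC = 5.30×10^-8 m⁴, J_CB = 2.49×10^-7 m⁴, so T_A = T₀·(J_AC/a)/((J_AC/a)+(J_CB/b)) = 91.71 N·m, T_B = 1118 N·m.
τ in each portion: τ_AC = 2.35×10^7 Pa, τ_CB = 8.97×10^7 Pa; maximum is in CB.
τ_max = T_CB·r/J = 1118·0.0199/2.49×10^-7 = 8.966×10^7 Pa.

89.7 MPa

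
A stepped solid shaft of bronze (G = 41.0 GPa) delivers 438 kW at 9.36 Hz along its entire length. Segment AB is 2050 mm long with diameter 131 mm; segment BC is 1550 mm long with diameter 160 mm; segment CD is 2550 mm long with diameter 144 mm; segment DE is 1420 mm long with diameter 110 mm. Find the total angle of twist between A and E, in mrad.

ω = 2π·9.36 = 58.81 rad/s, so T = P/ω = 438×10³ / 58.81 = 7448 N·m.
J_AB = π(0.131)⁴/32 = 2.89×10^-5 m⁴; J_BC = π(0.160)⁴/32 = 6.43×10^-5 m⁴; J_CD = π(0.144)⁴/32 = 4.22×10^-5 m⁴; J_DE = π(0.110)⁴/32 = 1.44×10^-5 m⁴.
θ = (T/G)·Σ L_i/J_i = (7448/41.0×10⁹)·(2.05/2.89×10^-5 + 1.55/6.43×10^-5 + 2.55/4.22×10^-5 + 1.42/1.44×10^-5) = 0.04617 rad.

46.2 mrad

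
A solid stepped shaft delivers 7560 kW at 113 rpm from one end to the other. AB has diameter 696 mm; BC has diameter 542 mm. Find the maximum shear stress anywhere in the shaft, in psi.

2960 psi

ω = 2π·113/60 = 11.83 rad/s, so T = P/ω = 7560×10³ / 11.83 = 638900 N·m.
Under the same torque, τ_max = 16T/(πd³) is largest where d is smallest — segment BC (d = 542 mm).
τ_max = 16·638900/(π·(0.542)³) = 2.044×10^7 Pa.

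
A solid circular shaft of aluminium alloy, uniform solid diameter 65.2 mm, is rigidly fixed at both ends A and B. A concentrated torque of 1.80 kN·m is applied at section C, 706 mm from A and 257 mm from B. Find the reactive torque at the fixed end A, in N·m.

With uniform GJ and both ends fixed, compatibility θ_AC = θ_CB gives T_A·a = T_B·b, together with T_A + T_B = T₀.
T_A = T₀·b/(a+b) = 1800·257/963.0 = 480.4 N·m; T_B = 1320 N·m.

480 N·m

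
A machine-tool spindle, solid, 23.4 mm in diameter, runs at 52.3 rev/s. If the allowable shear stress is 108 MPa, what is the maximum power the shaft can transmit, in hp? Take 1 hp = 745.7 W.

J = πd⁴/32 = π(0.0234)⁴/32 = 2.943×10^-8 m⁴.
T_max = τ_allow·J/r = 1.08×10^8 × 2.943×10^-8 / 0.0117 = 271.7 N·m.
ω = 2π·52.3 = 328.6 rad/s, so P_max = T_max·ω = 8.929×10^4 W.

120 hp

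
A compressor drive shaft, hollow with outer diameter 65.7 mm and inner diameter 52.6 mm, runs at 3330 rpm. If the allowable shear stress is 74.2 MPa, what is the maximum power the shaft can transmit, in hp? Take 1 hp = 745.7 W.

1140 hp

J = π(d_o⁴ − d_i⁴)/32 = π(0.0657⁴ − 0.0526⁴)/32 = 1.078×10^-6 m⁴.
T_max = τ_allow·J/r = 7.42×10^7 × 1.078×10^-6 / 0.0329 = 2434 N·m.
ω = 2π·3330/60 = 348.7 rad/s, so P_max = T_max·ω = 8.488×10^5 W.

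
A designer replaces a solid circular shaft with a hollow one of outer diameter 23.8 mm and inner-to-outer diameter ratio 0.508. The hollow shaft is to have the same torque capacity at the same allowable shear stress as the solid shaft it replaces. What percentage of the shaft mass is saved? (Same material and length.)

22.3 %

Equal τ_max and T ⇒ the solid shaft needs d_s³ = d_o³(1−k⁴), so d_s = 23.8·(1−0.508⁴)^(1/3) = 23.26 mm.
Area ratio A_h/A_s = d_o²(1−k²)/d_s² = (1−k²)/(1−k⁴)^(2/3) = 0.7768.
Mass saving = 1 − 0.7768 = 22.3 %.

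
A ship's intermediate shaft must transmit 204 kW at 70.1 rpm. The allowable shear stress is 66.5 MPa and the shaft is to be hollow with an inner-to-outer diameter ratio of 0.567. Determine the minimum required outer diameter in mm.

ω = 2π·70.1/60 = 7.341 rad/s, so T = P/ω = 204×10³ / 7.341 = 27790 N·m.
For a hollow shaft with d_i/d_o = 0.567: τ_max = 16T/(π d_o³ (1−k⁴)), so d_o = [16T/(π τ_allow (1−k⁴))]^(1/3) = [16·27790/(π·6.65×10^7·0.8966)]^(1/3) = 0.1334 m.

133 mm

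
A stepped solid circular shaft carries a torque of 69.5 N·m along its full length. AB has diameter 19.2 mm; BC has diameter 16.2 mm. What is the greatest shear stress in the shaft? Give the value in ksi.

12.1 ksi

Under the same torque, τ_max = 16T/(πd³) is largest where d is smallest — segment BC (d = 16.2 mm).
τ_max = 16·69.50/(π·(0.0162)³) = 8.325×10^7 Pa.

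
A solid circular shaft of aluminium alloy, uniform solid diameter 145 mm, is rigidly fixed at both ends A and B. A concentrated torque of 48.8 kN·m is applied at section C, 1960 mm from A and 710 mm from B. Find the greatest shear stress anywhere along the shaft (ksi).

With uniform GJ and both ends fixed, compatibility θ_AC = θ_CB gives T_A·a = T_B·b, together with T_A + T_B = T₀.
T_A = T₀·b/(a+b) = 48800·710/2670 = 12980 N·m; T_B = 35820 N·m.
τ in each portion: τ_AC = 2.17×10^7 Pa, τ_CB = 5.98×10^7 Pa; maximum is in CB.
τ_max = T_CB·r/J = 35820·0.0725/4.34×10^-5 = 5.985×10^7 Pa.

8.68 ksi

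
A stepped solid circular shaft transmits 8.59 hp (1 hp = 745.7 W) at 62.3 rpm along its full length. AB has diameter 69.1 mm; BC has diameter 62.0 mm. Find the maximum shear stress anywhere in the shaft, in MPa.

ω = 2π·62.3/60 = 6.524 rad/s, so T = P/ω = 8.59×745.7 / 6.524 = 981.8 N·m.
Under the same torque, τ_max = 16T/(πd³) is largest where d is smallest — segment BC (d = 62.0 mm).
τ_max = 16·981.8/(π·(0.0620)³) = 2.098×10^7 Pa.

21.0 MPa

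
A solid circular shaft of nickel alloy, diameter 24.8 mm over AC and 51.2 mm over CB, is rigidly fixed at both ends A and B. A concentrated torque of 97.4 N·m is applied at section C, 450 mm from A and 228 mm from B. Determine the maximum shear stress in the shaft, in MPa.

Compatibility: T_A·a/J_AC = T_B·b/J_CB with T_A + T_B = T₀.
J_AC = 3.71×10^-8 m⁴, J_CB = 6.75×10^-7 m⁴, so T_A = T₀·(J_AC/a)/((J_AC/a)+(J_CB/b)) = 2.643 N·m, T_B = 94.76 N·m.
τ in each portion: τ_AC = 8.82×10^5 Pa, τ_CB = 3.60×10^6 Pa; maximum is in CB.
τ_max = T_CB·r/J = 94.76·0.0256/6.75×10^-7 = 3.596×10^6 Pa.

3.60 MPa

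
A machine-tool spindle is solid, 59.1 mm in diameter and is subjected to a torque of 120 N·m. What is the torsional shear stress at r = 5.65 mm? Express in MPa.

0.566 MPa

J = πd⁴/32 = π(0.0591)⁴/32 = 1.198×10^-6 m⁴.
Shear stress varies linearly with radius: τ = T·r/J = 120.0 × 0.00565 / 1.198×10^-6 = 5.661×10^5 Pa.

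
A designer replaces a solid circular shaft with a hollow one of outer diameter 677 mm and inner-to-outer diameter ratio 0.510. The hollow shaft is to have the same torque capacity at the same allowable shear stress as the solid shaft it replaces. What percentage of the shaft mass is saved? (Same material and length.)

Equal τ_max and T ⇒ the solid shaft needs d_s³ = d_o³(1−k⁴), so d_s = 677·(1−0.510⁴)^(1/3) = 661.4 mm.
Area ratio A_h/A_s = d_o²(1−k²)/d_s² = (1−k²)/(1−k⁴)^(2/3) = 0.7753.
Mass saving = 1 − 0.7753 = 22.5 %.

22.5 %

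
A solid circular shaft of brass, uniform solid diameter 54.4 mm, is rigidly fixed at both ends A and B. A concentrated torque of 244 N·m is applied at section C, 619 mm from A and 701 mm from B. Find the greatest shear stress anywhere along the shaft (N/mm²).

With uniform GJ and both ends fixed, compatibility θ_AC = θ_CB gives T_A·a = T_B·b, together with T_A + T_B = T₀.
T_A = T₀·b/(a+b) = 244.0·701/1320 = 129.6 N·m; T_B = 114.4 N·m.
τ in each portion: τ_AC = 4.10×10^6 Pa, τ_CB = 3.62×10^6 Pa; maximum is in AC.
τ_max = T_AC·r/J = 129.6·0.0272/8.60×10^-7 = 4.099×10^6 Pa.

4.10 N/mm²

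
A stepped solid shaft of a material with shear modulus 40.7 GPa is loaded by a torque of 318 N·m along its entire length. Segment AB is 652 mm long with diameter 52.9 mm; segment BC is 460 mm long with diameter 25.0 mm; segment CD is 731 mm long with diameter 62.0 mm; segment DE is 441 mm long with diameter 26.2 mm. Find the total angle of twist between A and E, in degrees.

J_AB = π(0.0529)⁴/32 = 7.69×10^-7 m⁴; J_BC = π(0.0250)⁴/32 = 3.83×10^-8 m⁴; J_CD = π(0.0620)⁴/32 = 1.45×10^-6 m⁴; J_DE = π(0.0262)⁴/32 = 4.63×10^-8 m⁴.
θ = (T/G)·Σ L_i/J_i = (318.0/40.7×10⁹)·(0.652/7.69×10^-7 + 0.460/3.83×10^-8 + 0.731/1.45×10^-6 + 0.441/4.63×10^-8) = 0.1788 rad.

10.2°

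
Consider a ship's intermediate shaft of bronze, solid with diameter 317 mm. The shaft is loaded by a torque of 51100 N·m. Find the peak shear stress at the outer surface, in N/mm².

8.17 N/mm²

J = πd⁴/32 = π(0.317)⁴/32 = 9.914×10^-4 m⁴.
τ_max = T·r/J = 51100 × 0.159 / 9.914×10^-4 = 8.170×10^6 Pa.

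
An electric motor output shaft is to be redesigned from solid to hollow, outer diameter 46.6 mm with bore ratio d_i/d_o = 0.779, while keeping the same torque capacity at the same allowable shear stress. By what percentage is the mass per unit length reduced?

46.6 %

Equal τ_max and T ⇒ the solid shaft needs d_s³ = d_o³(1−k⁴), so d_s = 46.6·(1−0.779⁴)^(1/3) = 39.99 mm.
Area ratio A_h/A_s = d_o²(1−k²)/d_s² = (1−k²)/(1−k⁴)^(2/3) = 0.5340.
Mass saving = 1 − 0.5340 = 46.6 %.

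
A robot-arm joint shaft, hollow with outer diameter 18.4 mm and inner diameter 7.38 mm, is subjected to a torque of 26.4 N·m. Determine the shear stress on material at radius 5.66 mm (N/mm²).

13.6 N/mm²

J = π(d_o⁴ − d_i⁴)/32 = π(0.0184⁴ − 0.00738⁴)/32 = 1.096×10^-8 m⁴.
Shear stress varies linearly with radius: τ = T·r/J = 26.40 × 0.00566 / 1.096×10^-8 = 1.363×10^7 Pa.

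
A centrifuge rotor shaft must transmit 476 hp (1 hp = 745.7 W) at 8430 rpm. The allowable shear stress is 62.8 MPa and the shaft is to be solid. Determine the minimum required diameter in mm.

31.9 mm

ω = 2π·8430/60 = 882.8 rad/s, so T = P/ω = 476×745.7 / 882.8 = 402.1 N·m.
For a solid shaft τ_max = 16T/(πd³), so d = (16T/(π τ_allow))^(1/3) = (16·402.1/(π·6.28×10^7))^(1/3) = 0.03195 m.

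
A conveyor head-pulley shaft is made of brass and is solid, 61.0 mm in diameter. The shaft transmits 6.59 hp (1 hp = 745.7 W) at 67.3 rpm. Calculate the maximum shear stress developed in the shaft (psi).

2270 psi

ω = 2π·67.3/60 = 7.048 rad/s, so T = P/ω = 6.59×745.7 / 7.048 = 697.3 N·m.
J = πd⁴/32 = π(0.0610)⁴/32 = 1.359×10^-6 m⁴.
τ_max = T·r/J = 697.3 × 0.0305 / 1.359×10^-6 = 1.565×10^7 Pa.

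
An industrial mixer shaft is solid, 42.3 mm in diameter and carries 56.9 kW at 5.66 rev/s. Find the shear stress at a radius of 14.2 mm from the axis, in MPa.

ω = 2π·5.66 = 35.56 rad/s, so T = P/ω = 56.9×10³ / 35.56 = 1600 N·m.
J = πd⁴/32 = π(0.0423)⁴/32 = 3.143×10^-7 m⁴.
Shear stress varies linearly with radius: τ = T·r/J = 1600 × 0.0142 / 3.143×10^-7 = 7.228×10^7 Pa.

72.3 MPa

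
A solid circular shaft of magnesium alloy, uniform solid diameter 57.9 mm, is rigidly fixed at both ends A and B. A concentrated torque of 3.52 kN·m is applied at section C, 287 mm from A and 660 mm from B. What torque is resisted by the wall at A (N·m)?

2450 N·m

With uniform GJ and both ends fixed, compatibility θ_AC = θ_CB gives T_A·a = T_B·b, together with T_A + T_B = T₀.
T_A = T₀·b/(a+b) = 3520·660/947.0 = 2453 N·m; T_B = 1067 N·m.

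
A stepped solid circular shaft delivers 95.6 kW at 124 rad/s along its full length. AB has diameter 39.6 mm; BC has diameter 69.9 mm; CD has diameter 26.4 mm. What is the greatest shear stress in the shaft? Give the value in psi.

31000 psi

ω = 124 rad/s, so T = P/ω = 95.6×10³ / 124.0 = 771.0 N·m.
Under the same torque, τ_max = 16T/(πd³) is largest where d is smallest — segment CD (d = 26.4 mm).
τ_max = 16·771.0/(π·(0.0264)³) = 2.134×10^8 Pa.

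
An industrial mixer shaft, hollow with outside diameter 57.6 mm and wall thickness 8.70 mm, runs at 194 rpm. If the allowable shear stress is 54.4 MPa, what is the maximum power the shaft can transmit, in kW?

J = π(d_o⁴ − d_i⁴)/32 = π(0.0576⁴ − 0.0402⁴)/32 = 8.243×10^-7 m⁴.
T_max = τ_allow·J/r = 5.44×10^7 × 8.243×10^-7 / 0.0288 = 1557 N·m.
ω = 2π·194/60 = 20.32 rad/s, so P_max = T_max·ω = 3.163×10^4 W.

31.6 kW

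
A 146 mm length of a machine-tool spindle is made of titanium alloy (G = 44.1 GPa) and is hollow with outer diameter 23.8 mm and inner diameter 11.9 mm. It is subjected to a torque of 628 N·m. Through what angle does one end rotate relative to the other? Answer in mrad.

J = π(d_o⁴ − d_i⁴)/32 = π(0.0238⁴ − 0.0119⁴)/32 = 2.953×10^-8 m⁴.
θ = T·L/(G·J) = 628.0 × 0.146 / (44.1×10⁹ × 2.953×10^-8) = 0.07040 rad.

70.4 mrad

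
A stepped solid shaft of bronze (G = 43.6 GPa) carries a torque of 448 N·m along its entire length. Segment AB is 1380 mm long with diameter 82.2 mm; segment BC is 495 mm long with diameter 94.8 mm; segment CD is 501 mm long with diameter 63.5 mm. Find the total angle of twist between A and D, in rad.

J_AB = π(0.0822)⁴/32 = 4.48×10^-6 m⁴; J_BC = π(0.0948)⁴/32 = 7.93×10^-6 m⁴; J_CD = π(0.0635)⁴/32 = 1.60×10^-6 m⁴.
θ = (T/G)·Σ L_i/J_i = (448.0/43.6×10⁹)·(1.38/4.48×10^-6 + 0.495/7.93×10^-6 + 0.501/1.60×10^-6) = 7.030×10^-3 rad.

0.00703 rad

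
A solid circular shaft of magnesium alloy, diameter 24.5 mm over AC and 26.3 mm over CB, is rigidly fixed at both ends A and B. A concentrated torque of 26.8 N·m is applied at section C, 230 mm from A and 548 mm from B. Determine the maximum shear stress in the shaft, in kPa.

5960 kPa

Compatibility: T_A·a/J_AC = T_B·b/J_CB with T_A + T_B = T₀.
J_AC = 3.54×10^-8 m⁴, J_CB = 4.70×10^-8 m⁴, so T_A = T₀·(J_AC/a)/((J_AC/a)+(J_CB/b)) = 17.21 N·m, T_B = 9.591 N·m.
τ in each portion: τ_AC = 5.96×10^6 Pa, τ_CB = 2.69×10^6 Pa; maximum is in AC.
τ_max = T_AC·r/J = 17.21·0.0123/3.54×10^-8 = 5.960×10^6 Pa.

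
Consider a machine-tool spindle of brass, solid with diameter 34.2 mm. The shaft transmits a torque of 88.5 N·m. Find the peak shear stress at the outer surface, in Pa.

1.13e7 Pa

J = πd⁴/32 = π(0.0342)⁴/32 = 1.343×10^-7 m⁴.
τ_max = T·r/J = 88.50 × 0.0171 / 1.343×10^-7 = 1.127×10^7 Pa.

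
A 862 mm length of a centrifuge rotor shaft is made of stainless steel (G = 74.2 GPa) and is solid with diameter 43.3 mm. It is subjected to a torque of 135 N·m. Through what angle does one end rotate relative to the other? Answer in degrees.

0.260°

J = πd⁴/32 = π(0.0433)⁴/32 = 3.451×10^-7 m⁴.
θ = T·L/(G·J) = 135.0 × 0.862 / (74.2×10⁹ × 3.451×10^-7) = 4.544×10^-3 rad.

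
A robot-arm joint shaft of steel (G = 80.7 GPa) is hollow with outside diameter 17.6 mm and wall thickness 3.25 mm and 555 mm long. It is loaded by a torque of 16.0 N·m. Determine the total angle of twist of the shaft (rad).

J = π(d_o⁴ − d_i⁴)/32 = π(0.0176⁴ − 0.0111⁴)/32 = 7.930×10^-9 m⁴.
θ = T·L/(G·J) = 16.00 × 0.555 / (80.7×10⁹ × 7.930×10^-9) = 0.01388 rad.

0.0139 rad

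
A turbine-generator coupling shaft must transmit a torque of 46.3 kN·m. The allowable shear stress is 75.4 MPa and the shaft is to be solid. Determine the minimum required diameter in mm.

For a solid shaft τ_max = 16T/(πd³), so d = (16T/(π τ_allow))^(1/3) = (16·46300/(π·7.54×10^7))^(1/3) = 0.1462 m.

146 mm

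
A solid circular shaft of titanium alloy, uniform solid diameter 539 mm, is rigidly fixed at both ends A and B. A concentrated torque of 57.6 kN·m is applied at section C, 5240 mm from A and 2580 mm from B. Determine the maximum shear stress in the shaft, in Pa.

1.26e6 Pa

With uniform GJ and both ends fixed, compatibility θ_AC = θ_CB gives T_A·a = T_B·b, together with T_A + T_B = T₀.
T_A = T₀·b/(a+b) = 57600·2580/7820 = 19000 N·m; T_B = 38600 N·m.
τ in each portion: τ_AC = 6.18×10^5 Pa, τ_CB = 1.26×10^6 Pa; maximum is in CB.
τ_max = T_CB·r/J = 38600·0.270/8.29×10^-3 = 1.255×10^6 Pa.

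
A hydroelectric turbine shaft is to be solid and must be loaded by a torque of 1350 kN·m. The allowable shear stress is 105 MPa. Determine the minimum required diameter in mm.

For a solid shaft τ_max = 16T/(πd³), so d = (16T/(π τ_allow))^(1/3) = (16·1.350e6/(π·1.05×10^8))^(1/3) = 0.4031 m.

403 mm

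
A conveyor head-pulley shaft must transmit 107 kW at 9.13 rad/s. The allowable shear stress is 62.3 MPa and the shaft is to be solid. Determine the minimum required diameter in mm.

98.6 mm

ω = 9.13 rad/s, so T = P/ω = 107×10³ / 9.130 = 11720 N·m.
For a solid shaft τ_max = 16T/(πd³), so d = (16T/(π τ_allow))^(1/3) = (16·11720/(π·6.23×10^7))^(1/3) = 0.09858 m.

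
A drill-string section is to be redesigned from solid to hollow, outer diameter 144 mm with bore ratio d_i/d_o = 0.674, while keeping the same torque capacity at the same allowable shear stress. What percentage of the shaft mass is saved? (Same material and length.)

36.3 %

Equal τ_max and T ⇒ the solid shaft needs d_s³ = d_o³(1−k⁴), so d_s = 144·(1−0.674⁴)^(1/3) = 133.3 mm.
Area ratio A_h/A_s = d_o²(1−k²)/d_s² = (1−k²)/(1−k⁴)^(2/3) = 0.6366.
Mass saving = 1 − 0.6366 = 36.3 %.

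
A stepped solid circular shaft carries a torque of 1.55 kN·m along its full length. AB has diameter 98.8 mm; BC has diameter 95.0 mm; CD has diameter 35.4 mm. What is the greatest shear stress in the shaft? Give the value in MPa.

178 MPa

Under the same torque, τ_max = 16T/(πd³) is largest where d is smallest — segment CD (d = 35.4 mm).
τ_max = 16·1550/(π·(0.0354)³) = 1.779×10^8 Pa.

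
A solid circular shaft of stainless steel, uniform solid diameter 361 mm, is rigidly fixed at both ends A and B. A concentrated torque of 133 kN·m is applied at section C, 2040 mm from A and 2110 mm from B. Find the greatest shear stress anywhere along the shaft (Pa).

7.32e6 Pa

With uniform GJ and both ends fixed, compatibility θ_AC = θ_CB gives T_A·a = T_B·b, together with T_A + T_B = T₀.
T_A = T₀·b/(a+b) = 133000·2110/4150 = 67620 N·m; T_B = 65380 N·m.
τ in each portion: τ_AC = 7.32×10^6 Pa, τ_CB = 7.08×10^6 Pa; maximum is in AC.
τ_max = T_AC·r/J = 67620·0.180/1.67×10^-3 = 7.320×10^6 Pa.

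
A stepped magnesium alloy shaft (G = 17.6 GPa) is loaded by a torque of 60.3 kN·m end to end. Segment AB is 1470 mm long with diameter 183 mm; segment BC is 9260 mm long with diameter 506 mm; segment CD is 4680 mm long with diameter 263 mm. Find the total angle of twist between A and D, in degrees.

4.86°

J_AB = π(0.183)⁴/32 = 1.10×10^-4 m⁴; J_BC = π(0.506)⁴/32 = 6.44×10^-3 m⁴; J_CD = π(0.263)⁴/32 = 4.70×10^-4 m⁴.
θ = (T/G)·Σ L_i/J_i = (60300/17.6×10⁹)·(1.47/1.10×10^-4 + 9.26/6.44×10^-3 + 4.68/4.70×10^-4) = 0.08481 rad.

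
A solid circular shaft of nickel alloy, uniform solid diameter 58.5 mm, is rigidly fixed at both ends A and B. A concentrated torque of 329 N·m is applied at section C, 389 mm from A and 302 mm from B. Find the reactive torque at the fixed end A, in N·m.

144 N·m

With uniform GJ and both ends fixed, compatibility θ_AC = θ_CB gives T_A·a = T_B·b, together with T_A + T_B = T₀.
T_A = T₀·b/(a+b) = 329.0·302/691.0 = 143.8 N·m; T_B = 185.2 N·m.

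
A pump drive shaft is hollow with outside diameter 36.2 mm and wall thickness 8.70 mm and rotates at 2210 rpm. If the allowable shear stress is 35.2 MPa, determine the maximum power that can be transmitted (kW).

J = π(d_o⁴ − d_i⁴)/32 = π(0.0362⁴ − 0.0188⁴)/32 = 1.563×10^-7 m⁴.
T_max = τ_allow·J/r = 3.52×10^7 × 1.563×10^-7 / 0.0181 = 304.0 N·m.
ω = 2π·2210/60 = 231.4 rad/s, so P_max = T_max·ω = 7.036×10^4 W.

70.4 kW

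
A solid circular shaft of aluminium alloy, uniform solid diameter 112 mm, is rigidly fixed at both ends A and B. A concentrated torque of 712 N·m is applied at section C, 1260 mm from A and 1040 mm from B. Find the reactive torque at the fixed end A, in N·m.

322 N·m

With uniform GJ and both ends fixed, compatibility θ_AC = θ_CB gives T_A·a = T_B·b, together with T_A + T_B = T₀.
T_A = T₀·b/(a+b) = 712.0·1040/2300 = 321.9 N·m; T_B = 390.1 N·m.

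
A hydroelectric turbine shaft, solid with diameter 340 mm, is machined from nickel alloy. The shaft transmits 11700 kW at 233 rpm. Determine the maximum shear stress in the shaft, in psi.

9010 psi

ω = 2π·233/60 = 24.40 rad/s, so T = P/ω = 11700×10³ / 24.40 = 479500 N·m.
J = πd⁴/32 = π(0.340)⁴/32 = 1.312×10^-3 m⁴.
τ_max = T·r/J = 479500 × 0.170 / 1.312×10^-3 = 6.213×10^7 Pa.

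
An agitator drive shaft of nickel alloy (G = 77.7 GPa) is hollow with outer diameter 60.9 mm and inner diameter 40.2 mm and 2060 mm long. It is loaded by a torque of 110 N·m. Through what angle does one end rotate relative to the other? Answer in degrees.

J = π(d_o⁴ − d_i⁴)/32 = π(0.0609⁴ − 0.0402⁴)/32 = 1.094×10^-6 m⁴.
θ = T·L/(G·J) = 110.0 × 2.06 / (77.7×10⁹ × 1.094×10^-6) = 2.666×10^-3 rad.

0.153°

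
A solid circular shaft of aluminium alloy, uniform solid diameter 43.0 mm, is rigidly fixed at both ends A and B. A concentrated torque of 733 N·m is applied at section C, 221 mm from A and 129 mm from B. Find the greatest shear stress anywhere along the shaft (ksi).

With uniform GJ and both ends fixed, compatibility θ_AC = θ_CB gives T_A·a = T_B·b, together with T_A + T_B = T₀.
T_A = T₀·b/(a+b) = 733.0·129/350.0 = 270.2 N·m; T_B = 462.8 N·m.
τ in each portion: τ_AC = 1.73×10^7 Pa, τ_CB = 2.96×10^7 Pa; maximum is in CB.
τ_max = T_CB·r/J = 462.8·0.0215/3.36×10^-7 = 2.965×10^7 Pa.

4.30 ksi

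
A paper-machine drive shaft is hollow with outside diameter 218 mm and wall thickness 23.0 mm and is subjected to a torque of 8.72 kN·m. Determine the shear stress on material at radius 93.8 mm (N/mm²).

J = π(d_o⁴ − d_i⁴)/32 = π(0.218⁴ − 0.172⁴)/32 = 1.358×10^-4 m⁴.
Shear stress varies linearly with radius: τ = T·r/J = 8720 × 0.0938 / 1.358×10^-4 = 6.023×10^6 Pa.

6.02 N/mm²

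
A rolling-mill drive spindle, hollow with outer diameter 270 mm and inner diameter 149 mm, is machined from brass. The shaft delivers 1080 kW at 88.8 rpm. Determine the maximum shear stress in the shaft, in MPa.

ω = 2π·88.8/60 = 9.299 rad/s, so T = P/ω = 1080×10³ / 9.299 = 116100 N·m.
J = π(d_o⁴ − d_i⁴)/32 = π(0.270⁴ − 0.149⁴)/32 = 4.734×10^-4 m⁴.
τ_max = T·r/J = 116100 × 0.135 / 4.734×10^-4 = 3.312×10^7 Pa.

33.1 MPa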